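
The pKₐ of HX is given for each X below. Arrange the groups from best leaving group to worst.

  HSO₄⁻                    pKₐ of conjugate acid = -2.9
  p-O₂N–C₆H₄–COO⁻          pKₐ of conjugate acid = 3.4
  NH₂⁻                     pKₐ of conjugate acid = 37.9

Lower conjugate-acid pKₐ ⇒ weaker base ⇒ better leaving group.
Sorting by the given values: HSO₄⁻ (-2.9), p-O₂N–C₆H₄–COO⁻ (3.4), NH₂⁻ (37.9).

HSO₄⁻ > p-O₂N–C₆H₄–COO⁻ > NH₂⁻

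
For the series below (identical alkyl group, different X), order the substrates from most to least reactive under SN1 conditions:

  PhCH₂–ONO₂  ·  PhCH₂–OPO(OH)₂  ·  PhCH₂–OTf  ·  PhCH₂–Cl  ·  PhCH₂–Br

Same R in every case — rank the leaving groups.
Leaving-group ability tracks the stability of the departed species; conjugate-acid pKₐ is the usual yardstick (lower pKₐ → better LG).
PhCH₂–OTf loses OTf⁻: pKₐ(CF₃SO₃H (triflic acid)) ≈ -14
PhCH₂–Br loses Br⁻: pKₐ(HBr) ≈ -9
PhCH₂–Cl loses Cl⁻: pKₐ(HCl) ≈ -7
PhCH₂–ONO₂ loses NO₃⁻: pKₐ(HNO₃) ≈ -1.3
PhCH₂–OPO(OH)₂ loses H₂PO₄⁻: pKₐ(H₃PO₄) ≈ 2.1

PhCH₂–OTf > PhCH₂–Br > PhCH₂–Cl > PhCH₂–ONO₂ > PhCH₂–OPO(OH)₂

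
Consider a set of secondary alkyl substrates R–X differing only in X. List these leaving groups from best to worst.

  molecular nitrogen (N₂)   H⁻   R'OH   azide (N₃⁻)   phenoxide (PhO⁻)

molecular nitrogen (N₂) > R'OH > azide (N₃⁻) > phenoxide (PhO⁻) > H⁻

The more stable X⁻ (or X) is on its own — i.e. the weaker a base it is — the better a leaving group it makes.
molecular nitrogen (N₂): no meaningful conjugate acid; N₂ departs as an exceptionally stable neutral molecule
R'OH: pKₐ(R'OH₂⁺) ≈ -2.4 — neutral; leaves from a protonated ether (an oxonium ion, R–O(H)R'⁺)
azide (N₃⁻): pKₐ(HN₃) ≈ 4.7 — linear, resonance-stabilised
phenoxide (PhO⁻): pKₐ(C₆H₅OH (phenol)) ≈ 10
H⁻: pKₐ(H₂) ≈ 36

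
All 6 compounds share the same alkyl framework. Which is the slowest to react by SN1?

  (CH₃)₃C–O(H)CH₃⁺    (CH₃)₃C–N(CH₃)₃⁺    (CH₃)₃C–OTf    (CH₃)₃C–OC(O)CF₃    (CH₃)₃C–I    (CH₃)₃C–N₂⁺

With the same alkyl group throughout, only the leaving group differentiates the rates.
Leaving-group ability tracks the stability of the departed species; conjugate-acid pKₐ is the usual yardstick (lower pKₐ → better LG).
(CH₃)₃C–N₂⁺ loses N₂: no meaningful conjugate acid; N₂ departs as an exceptionally stable neutral molecule
(CH₃)₃C–OTf loses OTf⁻: pKₐ(CF₃SO₃H (triflic acid)) ≈ -14
(CH₃)₃C–I loses I⁻: pKₐ(HI) ≈ -10
(CH₃)₃C–O(H)CH₃⁺ loses R'OH: pKₐ(R'OH₂⁺) ≈ -2.4
(CH₃)₃C–OC(O)CF₃ loses CF₃COO⁻: pKₐ(CF₃COOH) ≈ 0.2
(CH₃)₃C–N(CH₃)₃⁺ loses NR'₃: pKₐ(R'₃NH⁺) ≈ 10.7

(CH₃)₃C–N(CH₃)₃⁺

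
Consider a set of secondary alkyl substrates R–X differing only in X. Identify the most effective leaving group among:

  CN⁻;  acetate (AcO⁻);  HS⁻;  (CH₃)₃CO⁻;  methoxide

The more stable X⁻ (or X) is on its own — i.e. the weaker a base it is — the better a leaving group it makes.
acetate (AcO⁻): pKₐ(CH₃COOH) ≈ 4.8
HS⁻: pKₐ(H₂S) ≈ 7
CN⁻: pKₐ(HCN) ≈ 9.2
methoxide: pKₐ(CH₃OH) ≈ 15.5
(CH₃)₃CO⁻: pKₐ(t-BuOH) ≈ 18

acetate (AcO⁻)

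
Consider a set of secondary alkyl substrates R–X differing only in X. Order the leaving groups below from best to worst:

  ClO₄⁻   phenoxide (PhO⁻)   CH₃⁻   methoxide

ClO₄⁻ > phenoxide (PhO⁻) > methoxide > CH₃⁻

Rank by basicity of the departing species: weakest base leaves most easily.
ClO₄⁻: pKₐ(HClO₄) ≈ -10
phenoxide (PhO⁻): pKₐ(C₆H₅OH (phenol)) ≈ 10
methoxide: pKₐ(CH₃OH) ≈ 15.5
CH₃⁻: pKₐ(CH₄) ≈ 48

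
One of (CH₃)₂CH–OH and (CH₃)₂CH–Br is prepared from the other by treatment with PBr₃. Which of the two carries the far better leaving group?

(CH₃)₂CH–Br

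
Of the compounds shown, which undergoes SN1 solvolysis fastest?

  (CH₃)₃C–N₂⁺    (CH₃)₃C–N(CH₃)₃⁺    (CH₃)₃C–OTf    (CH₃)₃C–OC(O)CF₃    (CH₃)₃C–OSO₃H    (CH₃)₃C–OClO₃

(CH₃)₃C–N₂⁺

Same R in every case — rank the leaving groups.
Rank by basicity of the departing species: weakest base leaves most easily.
(CH₃)₃C–N₂⁺ loses N₂: no meaningful conjugate acid; N₂ departs as an exceptionally stable neutral molecule
(CH₃)₃C–OTf loses OTf⁻: pKₐ(CF₃SO₃H (triflic acid)) ≈ -14
(CH₃)₃C–OClO₃ loses ClO₄⁻: pKₐ(HClO₄) ≈ -10
(CH₃)₃C–OSO₃H loses HSO₄⁻: pKₐ(H₂SO₄) ≈ -3
(CH₃)₃C–OC(O)CF₃ loses CF₃COO⁻: pKₐ(CF₃COOH) ≈ 0.2
(CH₃)₃C–N(CH₃)₃⁺ loses NR'₃: pKₐ(R'₃NH⁺) ≈ 10.7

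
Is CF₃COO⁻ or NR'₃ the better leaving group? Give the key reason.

CF₃COO⁻

CF₃COO⁻ is the better leaving group.
pKₐ(CF₃COOH) ≈ 0.2 versus pKₐ(R'₃NH⁺) ≈ 10.7: CF₃COO⁻ is the much weaker base.
Strongly electron-withdrawing CF₃ stabilises the carboxylate.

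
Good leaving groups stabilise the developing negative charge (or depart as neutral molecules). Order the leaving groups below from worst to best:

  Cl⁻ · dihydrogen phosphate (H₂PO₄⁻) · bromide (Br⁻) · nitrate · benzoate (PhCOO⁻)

benzoate (PhCOO⁻) < dihydrogen phosphate (H₂PO₄⁻) < nitrate < Cl⁻ < bromide (Br⁻)

The more stable X⁻ (or X) is on its own — i.e. the weaker a base it is — the better a leaving group it makes.
bromide (Br⁻): pKₐ(HBr) ≈ -9 — weak base; good leaving group
Cl⁻: pKₐ(HCl) ≈ -7 — moderately weak base
nitrate: pKₐ(HNO₃) ≈ -1.3 — resonance-delocalised over three oxygens
dihydrogen phosphate (H₂PO₄⁻): pKₐ(H₃PO₄) ≈ 2.1
benzoate (PhCOO⁻): pKₐ(C₆H₅COOH) ≈ 4.2
Listed from poorest to best leaving group as asked.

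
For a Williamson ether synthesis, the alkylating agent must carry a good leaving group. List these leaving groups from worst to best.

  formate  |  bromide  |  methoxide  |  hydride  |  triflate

hydride < methoxide < formate < bromide < triflate

triflate: pKₐ(CF₃SO₃H (triflic acid)) ≈ -14
bromide: pKₐ(HBr) ≈ -9 — weak base; good leaving group
formate: pKₐ(HCOOH) ≈ 3.8 — resonance-stabilised carboxylate
methoxide: pKₐ(CH₃OH) ≈ 15.5
hydride: pKₐ(H₂) ≈ 36
Reversing gives the worst-to-best order requested.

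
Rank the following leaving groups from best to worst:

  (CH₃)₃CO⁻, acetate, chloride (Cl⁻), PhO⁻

A good leaving group is a weak base: the lower the pKₐ of its conjugate acid, the more readily it departs.
chloride (Cl⁻): pKₐ(HCl) ≈ -7
acetate: pKₐ(CH₃COOH) ≈ 4.8
PhO⁻: pKₐ(C₆H₅OH (phenol)) ≈ 10
(CH₃)₃CO⁻: pKₐ(t-BuOH) ≈ 18

chloride (Cl⁻) > acetate > PhO⁻ > (CH₃)₃CO⁻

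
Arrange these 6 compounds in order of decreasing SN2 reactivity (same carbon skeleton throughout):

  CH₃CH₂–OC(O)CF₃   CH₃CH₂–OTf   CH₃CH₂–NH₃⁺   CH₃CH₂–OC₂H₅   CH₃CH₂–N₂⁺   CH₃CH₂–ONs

With the same alkyl group throughout, only the leaving group differentiates the rates.
The more stable X⁻ (or X) is on its own — i.e. the weaker a base it is — the better a leaving group it makes.
CH₃CH₂–N₂⁺ loses N₂: no meaningful conjugate acid; N₂ departs as an exceptionally stable neutral molecule
CH₃CH₂–OTf loses OTf⁻: pKₐ(CF₃SO₃H (triflic acid)) ≈ -14
CH₃CH₂–ONs loses ONs⁻: pKₐ(p-O₂NC₆H₄SO₃H) ≈ -3.5
CH₃CH₂–OC(O)CF₃ loses CF₃COO⁻: pKₐ(CF₃COOH) ≈ 0.2
CH₃CH₂–NH₃⁺ loses NH₃: pKₐ(NH₄⁺) ≈ 9.2
CH₃CH₂–OC₂H₅ loses CH₃CH₂O⁻: pKₐ(CH₃CH₂OH) ≈ 16

CH₃CH₂–N₂⁺ > CH₃CH₂–OTf > CH₃CH₂–ONs > CH₃CH₂–OC(O)CF₃ > CH₃CH₂–NH₃⁺ > CH₃CH₂–OC₂H₅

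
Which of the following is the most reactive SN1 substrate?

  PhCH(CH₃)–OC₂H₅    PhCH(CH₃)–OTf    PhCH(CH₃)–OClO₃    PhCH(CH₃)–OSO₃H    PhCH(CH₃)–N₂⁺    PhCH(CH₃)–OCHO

PhCH(CH₃)–N₂⁺

The skeletons are identical, so relative rate is governed entirely by leaving-group ability.
The more stable X⁻ (or X) is on its own — i.e. the weaker a base it is — the better a leaving group it makes.
PhCH(CH₃)–N₂⁺ loses N₂: no meaningful conjugate acid; N₂ departs as an exceptionally stable neutral molecule
PhCH(CH₃)–OTf loses OTf⁻: pKₐ(CF₃SO₃H (triflic acid)) ≈ -14
PhCH(CH₃)–OClO₃ loses ClO₄⁻: pKₐ(HClO₄) ≈ -10
PhCH(CH₃)–OSO₃H loses HSO₄⁻: pKₐ(H₂SO₄) ≈ -3
PhCH(CH₃)–OCHO loses HCOO⁻: pKₐ(HCOOH) ≈ 3.8
PhCH(CH₃)–OC₂H₅ loses CH₃CH₂O⁻: pKₐ(CH₃CH₂OH) ≈ 16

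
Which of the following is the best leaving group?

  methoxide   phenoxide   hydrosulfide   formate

formate: pKₐ(HCOOH) ≈ 3.8
hydrosulfide: pKₐ(H₂S) ≈ 7
phenoxide: pKₐ(C₆H₅OH (phenol)) ≈ 10
methoxide: pKₐ(CH₃OH) ≈ 15.5

formate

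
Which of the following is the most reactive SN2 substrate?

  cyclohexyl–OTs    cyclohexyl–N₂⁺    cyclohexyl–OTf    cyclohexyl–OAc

cyclohexyl–N₂⁺

With the same alkyl group throughout, only the leaving group differentiates the rates.
Leaving-group ability tracks the stability of the departed species; conjugate-acid pKₐ is the usual yardstick (lower pKₐ → better LG).
cyclohexyl–N₂⁺ loses N₂: no meaningful conjugate acid; N₂ departs as an exceptionally stable neutral molecule
cyclohexyl–OTf loses OTf⁻: pKₐ(CF₃SO₃H (triflic acid)) ≈ -14
cyclohexyl–OTs loses OTs⁻: pKₐ(p-CH₃C₆H₄SO₃H (TsOH)) ≈ -2.8
cyclohexyl–OAc loses AcO⁻: pKₐ(CH₃COOH) ≈ 4.8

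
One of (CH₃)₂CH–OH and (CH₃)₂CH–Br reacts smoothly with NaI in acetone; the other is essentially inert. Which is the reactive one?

From (CH₃)₂CH–OH the departing group would be OH⁻ (pKₐ(H₂O) ≈ 15.7). Strong base; essentially never leaves without prior activation.
From (CH₃)₂CH–Br the leaving group is Br⁻ (pKₐ(HBr) ≈ -9). Weak base; good leaving group.
(In practice (CH₃)₂CH–Br is made from (CH₃)₂CH–OH by treatment with PBr₃, replacing the hydroxyl with bromide.)

(CH₃)₂CH–Br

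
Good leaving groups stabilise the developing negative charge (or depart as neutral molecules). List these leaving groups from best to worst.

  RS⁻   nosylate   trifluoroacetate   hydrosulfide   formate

nosylate > trifluoroacetate > formate > hydrosulfide > RS⁻

Rank by basicity of the departing species: weakest base leaves most easily.
nosylate: pKₐ(p-O₂NC₆H₄SO₃H) ≈ -3.5
trifluoroacetate: pKₐ(CF₃COOH) ≈ 0.2 — strongly electron-withdrawing CF₃ stabilises the carboxylate
formate: pKₐ(HCOOH) ≈ 3.8
hydrosulfide: pKₐ(H₂S) ≈ 7
RS⁻: pKₐ(RSH (a thiol)) ≈ 10.5 — moderately basic; rarely leaves without activation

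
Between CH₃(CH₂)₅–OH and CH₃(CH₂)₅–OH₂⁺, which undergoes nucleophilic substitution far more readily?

CH₃(CH₂)₅–OH₂⁺

From CH₃(CH₂)₅–OH the departing group would be OH⁻ (pKₐ(H₂O) ≈ 15.7). Strong base; essentially never leaves without prior activation.
From CH₃(CH₂)₅–OH₂⁺ the leaving group is H₂O (pKₐ(H₃O⁺) ≈ -1.7). Neutral; leaves from a protonated alcohol (R–OH₂⁺).
(In practice CH₃(CH₂)₅–OH₂⁺ is made from CH₃(CH₂)₅–OH by protonation with strong acid, converting the leaving group from hydroxide to neutral water.)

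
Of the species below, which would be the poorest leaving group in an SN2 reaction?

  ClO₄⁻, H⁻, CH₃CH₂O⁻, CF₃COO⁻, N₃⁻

H⁻

The more stable X⁻ (or X) is on its own — i.e. the weaker a base it is — the better a leaving group it makes.
ClO₄⁻: pKₐ(HClO₄) ≈ -10
CF₃COO⁻: pKₐ(CF₃COOH) ≈ 0.2
N₃⁻: pKₐ(HN₃) ≈ 4.7
CH₃CH₂O⁻: pKₐ(CH₃CH₂OH) ≈ 16
H⁻: pKₐ(H₂) ≈ 36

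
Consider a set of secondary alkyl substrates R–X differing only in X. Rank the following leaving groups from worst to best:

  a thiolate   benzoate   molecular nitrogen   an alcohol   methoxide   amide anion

A good leaving group is a weak base: the lower the pKₐ of its conjugate acid, the more readily it departs.
molecular nitrogen: no meaningful conjugate acid; N₂ departs as an exceptionally stable neutral molecule
an alcohol: pKₐ(R'OH₂⁺) ≈ -2.4
benzoate: pKₐ(C₆H₅COOH) ≈ 4.2
a thiolate: pKₐ(RSH (a thiol)) ≈ 10.5 — moderately basic; rarely leaves without activation
methoxide: pKₐ(CH₃OH) ≈ 15.5 — strong base; alkoxides do not leave unassisted
amide anion: pKₐ(NH₃) ≈ 38
The question asks for worst first, so the sequence is read in increasing leaving-group ability.

amide anion < methoxide < a thiolate < benzoate < an alcohol < molecular nitrogen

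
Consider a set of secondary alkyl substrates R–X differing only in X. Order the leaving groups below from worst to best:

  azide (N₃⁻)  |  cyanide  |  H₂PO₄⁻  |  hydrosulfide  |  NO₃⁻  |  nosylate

nosylate: pKₐ(p-O₂NC₆H₄SO₃H) ≈ -3.5
NO₃⁻: pKₐ(HNO₃) ≈ -1.3
H₂PO₄⁻: pKₐ(H₃PO₄) ≈ 2.1
azide (N₃⁻): pKₐ(HN₃) ≈ 4.7
hydrosulfide: pKₐ(H₂S) ≈ 7
cyanide: pKₐ(HCN) ≈ 9.2
Listed from poorest to best leaving group as asked.

cyanide < hydrosulfide < azide (N₃⁻) < H₂PO₄⁻ < NO₃⁻ < nosylate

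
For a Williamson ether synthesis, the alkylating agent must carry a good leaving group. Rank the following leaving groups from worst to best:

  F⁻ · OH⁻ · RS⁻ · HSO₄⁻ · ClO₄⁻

OH⁻ < RS⁻ < F⁻ < HSO₄⁻ < ClO₄⁻

ClO₄⁻: pKₐ(HClO₄) ≈ -10 — extremely weak base; rarely used for safety reasons
HSO₄⁻: pKₐ(H₂SO₄) ≈ -3 — conjugate base of a strong mineral acid
F⁻: pKₐ(HF) ≈ 3.2
RS⁻: pKₐ(RSH (a thiol)) ≈ 10.5 — moderately basic; rarely leaves without activation
OH⁻: pKₐ(H₂O) ≈ 15.7
The question asks for worst first, so the sequence is read in increasing leaving-group ability.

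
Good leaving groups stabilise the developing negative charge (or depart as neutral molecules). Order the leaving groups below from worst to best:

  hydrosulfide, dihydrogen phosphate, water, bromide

hydrosulfide < dihydrogen phosphate < water < bromide

Rank by basicity of the departing species: weakest base leaves most easily.
bromide: pKₐ(HBr) ≈ -9 — weak base; good leaving group
water: pKₐ(H₃O⁺) ≈ -1.7 — neutral; leaves from a protonated alcohol (R–OH₂⁺)
dihydrogen phosphate: pKₐ(H₃PO₄) ≈ 2.1 — moderate base; biological leaving group after further activation
hydrosulfide: pKₐ(H₂S) ≈ 7 — larger and more polarisable than the oxygen analogue
Reversing gives the worst-to-best order requested.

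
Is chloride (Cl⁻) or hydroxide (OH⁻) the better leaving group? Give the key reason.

chloride (Cl⁻) is the better leaving group.
pKₐ(HCl) ≈ -7 versus pKₐ(H₂O) ≈ 15.7: chloride (Cl⁻) is the much weaker base.
Moderately weak base.

chloride (Cl⁻)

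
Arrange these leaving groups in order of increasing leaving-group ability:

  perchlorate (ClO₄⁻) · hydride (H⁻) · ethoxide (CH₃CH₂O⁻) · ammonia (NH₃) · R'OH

hydride (H⁻) < ethoxide (CH₃CH₂O⁻) < ammonia (NH₃) < R'OH < perchlorate (ClO₄⁻)

perchlorate (ClO₄⁻): pKₐ(HClO₄) ≈ -10 — extremely weak base; rarely used for safety reasons
R'OH: pKₐ(R'OH₂⁺) ≈ -2.4
ammonia (NH₃): pKₐ(NH₄⁺) ≈ 9.2 — neutral but moderately basic; leaves from R–NH₃⁺
ethoxide (CH₃CH₂O⁻): pKₐ(CH₃CH₂OH) ≈ 16 — strong base; alkoxides do not leave unassisted
hydride (H⁻): pKₐ(H₂) ≈ 36 — extremely strong base; leaves only in special hydride-transfer contexts
Listed from poorest to best leaving group as asked.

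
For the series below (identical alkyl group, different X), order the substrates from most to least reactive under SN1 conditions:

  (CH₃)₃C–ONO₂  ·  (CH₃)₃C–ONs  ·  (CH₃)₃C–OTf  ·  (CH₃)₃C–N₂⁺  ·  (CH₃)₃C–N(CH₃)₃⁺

With the same alkyl group throughout, only the leaving group differentiates the rates.
Rank by basicity of the departing species: weakest base leaves most easily.
(CH₃)₃C–N₂⁺ loses N₂: no meaningful conjugate acid; N₂ departs as an exceptionally stable neutral molecule
(CH₃)₃C–OTf loses OTf⁻: pKₐ(CF₃SO₃H (triflic acid)) ≈ -14
(CH₃)₃C–ONs loses ONs⁻: pKₐ(p-O₂NC₆H₄SO₃H) ≈ -3.5
(CH₃)₃C–ONO₂ loses NO₃⁻: pKₐ(HNO₃) ≈ -1.3
(CH₃)₃C–N(CH₃)₃⁺ loses NR'₃: pKₐ(R'₃NH⁺) ≈ 10.7

(CH₃)₃C–N₂⁺ > (CH₃)₃C–OTf > (CH₃)₃C–ONs > (CH₃)₃C–ONO₂ > (CH₃)₃C–N(CH₃)₃⁺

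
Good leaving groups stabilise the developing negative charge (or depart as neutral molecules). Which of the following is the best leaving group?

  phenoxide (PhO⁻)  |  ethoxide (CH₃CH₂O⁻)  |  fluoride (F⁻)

fluoride (F⁻)

Leaving-group ability tracks the stability of the departed species; conjugate-acid pKₐ is the usual yardstick (lower pKₐ → better LG).
fluoride (F⁻): pKₐ(HF) ≈ 3.2
phenoxide (PhO⁻): pKₐ(C₆H₅OH (phenol)) ≈ 10
ethoxide (CH₃CH₂O⁻): pKₐ(CH₃CH₂OH) ≈ 16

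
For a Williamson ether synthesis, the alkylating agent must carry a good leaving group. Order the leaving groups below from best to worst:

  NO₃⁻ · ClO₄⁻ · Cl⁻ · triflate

triflate > ClO₄⁻ > Cl⁻ > NO₃⁻

Rank by basicity of the departing species: weakest base leaves most easily.
triflate: pKₐ(CF₃SO₃H (triflic acid)) ≈ -14
ClO₄⁻: pKₐ(HClO₄) ≈ -10 — extremely weak base; rarely used for safety reasons
Cl⁻: pKₐ(HCl) ≈ -7 — moderately weak base
NO₃⁻: pKₐ(HNO₃) ≈ -1.3 — resonance-delocalised over three oxygens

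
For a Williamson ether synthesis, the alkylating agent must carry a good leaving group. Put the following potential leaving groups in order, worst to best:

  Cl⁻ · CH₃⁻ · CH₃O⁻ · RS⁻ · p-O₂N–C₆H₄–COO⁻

CH₃⁻ < CH₃O⁻ < RS⁻ < p-O₂N–C₆H₄–COO⁻ < Cl⁻

Rank by basicity of the departing species: weakest base leaves most easily.
Cl⁻: pKₐ(HCl) ≈ -7
p-O₂N–C₆H₄–COO⁻: pKₐ(p-nitrobenzoic acid) ≈ 3.4
RS⁻: pKₐ(RSH (a thiol)) ≈ 10.5
CH₃O⁻: pKₐ(CH₃OH) ≈ 15.5
CH₃⁻: pKₐ(CH₄) ≈ 48
The question asks for worst first, so the sequence is read in increasing leaving-group ability.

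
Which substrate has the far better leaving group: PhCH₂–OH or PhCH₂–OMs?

PhCH₂–OMs

From PhCH₂–OH the departing group would be OH⁻ (pKₐ(H₂O) ≈ 15.7). Strong base; essentially never leaves without prior activation.
From PhCH₂–OMs the leaving group is OMs⁻ (pKₐ(CH₃SO₃H (MsOH)) ≈ -1.9). Resonance-delocalised alkanesulfonate.
(In practice PhCH₂–OMs is made from PhCH₂–OH by treatment with MsCl / Et₃N, converting the hydroxyl into a mesylate.)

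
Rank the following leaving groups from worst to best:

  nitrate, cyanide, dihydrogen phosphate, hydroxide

hydroxide < cyanide < dihydrogen phosphate < nitrate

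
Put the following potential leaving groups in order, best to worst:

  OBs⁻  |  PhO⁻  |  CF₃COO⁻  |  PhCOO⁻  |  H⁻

OBs⁻: pKₐ(p-BrC₆H₄SO₃H) ≈ -2.8 — arenesulfonate with a p-bromo substituent
CF₃COO⁻: pKₐ(CF₃COOH) ≈ 0.2 — strongly electron-withdrawing CF₃ stabilises the carboxylate
PhCOO⁻: pKₐ(C₆H₅COOH) ≈ 4.2 — aryl carboxylate
PhO⁻: pKₐ(C₆H₅OH (phenol)) ≈ 10
H⁻: pKₐ(H₂) ≈ 36 — extremely strong base; leaves only in special hydride-transfer contexts

OBs⁻ > CF₃COO⁻ > PhCOO⁻ > PhO⁻ > H⁻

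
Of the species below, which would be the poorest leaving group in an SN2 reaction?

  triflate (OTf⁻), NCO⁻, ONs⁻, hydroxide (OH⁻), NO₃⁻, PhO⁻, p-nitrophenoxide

Leaving-group ability tracks the stability of the departed species; conjugate-acid pKₐ is the usual yardstick (lower pKₐ → better LG).
triflate (OTf⁻): pKₐ(CF₃SO₃H (triflic acid)) ≈ -14
ONs⁻: pKₐ(p-O₂NC₆H₄SO₃H) ≈ -3.5
NO₃⁻: pKₐ(HNO₃) ≈ -1.3
NCO⁻: pKₐ(HOCN) ≈ 3.5
p-nitrophenoxide: pKₐ(p-nitrophenol) ≈ 7.2
PhO⁻: pKₐ(C₆H₅OH (phenol)) ≈ 10
hydroxide (OH⁻): pKₐ(H₂O) ≈ 15.7

hydroxide (OH⁻)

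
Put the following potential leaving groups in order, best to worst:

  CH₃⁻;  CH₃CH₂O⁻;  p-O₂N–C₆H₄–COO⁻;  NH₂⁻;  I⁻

I⁻ > p-O₂N–C₆H₄–COO⁻ > CH₃CH₂O⁻ > NH₂⁻ > CH₃⁻

The more stable X⁻ (or X) is on its own — i.e. the weaker a base it is — the better a leaving group it makes.
I⁻: pKₐ(HI) ≈ -10
p-O₂N–C₆H₄–COO⁻: pKₐ(p-nitrobenzoic acid) ≈ 3.4
CH₃CH₂O⁻: pKₐ(CH₃CH₂OH) ≈ 16 — strong base; alkoxides do not leave unassisted
NH₂⁻: pKₐ(NH₃) ≈ 38
CH₃⁻: pKₐ(CH₄) ≈ 48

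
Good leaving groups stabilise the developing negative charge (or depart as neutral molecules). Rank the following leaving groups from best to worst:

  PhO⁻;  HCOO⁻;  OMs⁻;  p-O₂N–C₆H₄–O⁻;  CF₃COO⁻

The more stable X⁻ (or X) is on its own — i.e. the weaker a base it is — the better a leaving group it makes.
OMs⁻: pKₐ(CH₃SO₃H (MsOH)) ≈ -1.9
CF₃COO⁻: pKₐ(CF₃COOH) ≈ 0.2
HCOO⁻: pKₐ(HCOOH) ≈ 3.8
p-O₂N–C₆H₄–O⁻: pKₐ(p-nitrophenol) ≈ 7.2
PhO⁻: pKₐ(C₆H₅OH (phenol)) ≈ 10

OMs⁻ > CF₃COO⁻ > HCOO⁻ > p-O₂N–C₆H₄–O⁻ > PhO⁻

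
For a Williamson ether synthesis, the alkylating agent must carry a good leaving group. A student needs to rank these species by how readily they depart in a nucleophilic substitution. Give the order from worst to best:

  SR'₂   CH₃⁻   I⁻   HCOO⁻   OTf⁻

OTf⁻: pKₐ(CF₃SO₃H (triflic acid)) ≈ -14
I⁻: pKₐ(HI) ≈ -10
SR'₂: pKₐ(R'₂SH⁺) ≈ -7
HCOO⁻: pKₐ(HCOOH) ≈ 3.8
CH₃⁻: pKₐ(CH₄) ≈ 48
The question asks for worst first, so the sequence is read in increasing leaving-group ability.

CH₃⁻ < HCOO⁻ < SR'₂ < I⁻ < OTf⁻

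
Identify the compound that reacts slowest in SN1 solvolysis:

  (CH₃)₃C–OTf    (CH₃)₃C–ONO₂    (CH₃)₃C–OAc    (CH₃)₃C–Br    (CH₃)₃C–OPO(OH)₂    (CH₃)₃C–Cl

(CH₃)₃C–OAc

With the same alkyl group throughout, only the leaving group differentiates the rates.
The more stable X⁻ (or X) is on its own — i.e. the weaker a base it is — the better a leaving group it makes.
(CH₃)₃C–OTf loses OTf⁻: pKₐ(CF₃SO₃H (triflic acid)) ≈ -14
(CH₃)₃C–Br loses Br⁻: pKₐ(HBr) ≈ -9
(CH₃)₃C–Cl loses Cl⁻: pKₐ(HCl) ≈ -7
(CH₃)₃C–ONO₂ loses NO₃⁻: pKₐ(HNO₃) ≈ -1.3
(CH₃)₃C–OPO(OH)₂ loses H₂PO₄⁻: pKₐ(H₃PO₄) ≈ 2.1
(CH₃)₃C–OAc loses AcO⁻: pKₐ(CH₃COOH) ≈ 4.8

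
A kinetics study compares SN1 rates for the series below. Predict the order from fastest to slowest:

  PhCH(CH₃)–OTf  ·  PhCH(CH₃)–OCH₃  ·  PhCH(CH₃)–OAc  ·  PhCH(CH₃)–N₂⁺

The skeletons are identical, so relative rate is governed entirely by leaving-group ability.
Leaving-group ability tracks the stability of the departed species; conjugate-acid pKₐ is the usual yardstick (lower pKₐ → better LG).
PhCH(CH₃)–N₂⁺ loses N₂: no meaningful conjugate acid; N₂ departs as an exceptionally stable neutral molecule
PhCH(CH₃)–OTf loses OTf⁻: pKₐ(CF₃SO₃H (triflic acid)) ≈ -14
PhCH(CH₃)–OAc loses AcO⁻: pKₐ(CH₃COOH) ≈ 4.8
PhCH(CH₃)–OCH₃ loses CH₃O⁻: pKₐ(CH₃OH) ≈ 15.5

PhCH(CH₃)–N₂⁺ > PhCH(CH₃)–OTf > PhCH(CH₃)–OAc > PhCH(CH₃)–OCH₃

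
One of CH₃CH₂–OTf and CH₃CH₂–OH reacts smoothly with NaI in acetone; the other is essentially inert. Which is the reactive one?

From CH₃CH₂–OH the departing group would be OH⁻ (pKₐ(H₂O) ≈ 15.7). Strong base; essentially never leaves without prior activation.
From CH₃CH₂–OTf the leaving group is OTf⁻ (pKₐ(CF₃SO₃H (triflic acid)) ≈ -14). Charge spread over three oxygens and a CF₃ group; the premier leaving group in synthesis.
(In practice CH₃CH₂–OTf is made from CH₃CH₂–OH by treatment with Tf₂O / 2,6-lutidine, converting the hydroxyl into a triflate.)

CH₃CH₂–OTf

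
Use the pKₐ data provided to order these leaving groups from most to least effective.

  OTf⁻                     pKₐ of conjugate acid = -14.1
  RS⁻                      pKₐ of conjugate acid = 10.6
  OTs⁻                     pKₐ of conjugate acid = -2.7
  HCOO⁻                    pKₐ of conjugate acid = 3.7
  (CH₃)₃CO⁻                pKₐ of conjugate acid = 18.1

Lower conjugate-acid pKₐ ⇒ weaker base ⇒ better leaving group.
Sorting by the given values: OTf⁻ (-14.1), OTs⁻ (-2.7), HCOO⁻ (3.7), RS⁻ (10.6), (CH₃)₃CO⁻ (18.1).

OTf⁻ > OTs⁻ > HCOO⁻ > RS⁻ > (CH₃)₃CO⁻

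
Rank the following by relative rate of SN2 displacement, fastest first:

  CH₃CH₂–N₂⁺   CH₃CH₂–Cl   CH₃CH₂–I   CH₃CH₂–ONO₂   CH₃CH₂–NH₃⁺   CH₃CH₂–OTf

CH₃CH₂–N₂⁺ > CH₃CH₂–OTf > CH₃CH₂–I > CH₃CH₂–Cl > CH₃CH₂–ONO₂ > CH₃CH₂–NH₃⁺

Same R in every case — rank the leaving groups.
Rank by basicity of the departing species: weakest base leaves most easily.
CH₃CH₂–N₂⁺ loses N₂: no meaningful conjugate acid; N₂ departs as an exceptionally stable neutral molecule
CH₃CH₂–OTf loses OTf⁻: pKₐ(CF₃SO₃H (triflic acid)) ≈ -14
CH₃CH₂–I loses I⁻: pKₐ(HI) ≈ -10
CH₃CH₂–Cl loses Cl⁻: pKₐ(HCl) ≈ -7
CH₃CH₂–ONO₂ loses NO₃⁻: pKₐ(HNO₃) ≈ -1.3
CH₃CH₂–NH₃⁺ loses NH₃: pKₐ(NH₄⁺) ≈ 9.2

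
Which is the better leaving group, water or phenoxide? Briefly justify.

water is the better leaving group.
pKₐ(H₃O⁺) ≈ -1.7 versus pKₐ(C₆H₅OH (phenol)) ≈ 10: water is the much weaker base.
Neutral; leaves from a protonated alcohol (R–OH₂⁺).

water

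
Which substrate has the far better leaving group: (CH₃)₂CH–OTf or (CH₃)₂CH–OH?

(CH₃)₂CH–OTf

From (CH₃)₂CH–OH the departing group would be OH⁻ (pKₐ(H₂O) ≈ 15.7). Strong base; essentially never leaves without prior activation.
From (CH₃)₂CH–OTf the leaving group is OTf⁻ (pKₐ(CF₃SO₃H (triflic acid)) ≈ -14). Charge spread over three oxygens and a CF₃ group; the premier leaving group in synthesis.
(In practice (CH₃)₂CH–OTf is made from (CH₃)₂CH–OH by treatment with Tf₂O / 2,6-lutidine, converting the hydroxyl into a triflate.)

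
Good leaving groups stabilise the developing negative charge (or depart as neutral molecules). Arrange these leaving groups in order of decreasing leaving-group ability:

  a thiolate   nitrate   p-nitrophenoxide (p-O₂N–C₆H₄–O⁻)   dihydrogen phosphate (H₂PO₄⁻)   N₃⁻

nitrate: pKₐ(HNO₃) ≈ -1.3 — resonance-delocalised over three oxygens
dihydrogen phosphate (H₂PO₄⁻): pKₐ(H₃PO₄) ≈ 2.1
N₃⁻: pKₐ(HN₃) ≈ 4.7
p-nitrophenoxide (p-O₂N–C₆H₄–O⁻): pKₐ(p-nitrophenol) ≈ 7.2
a thiolate: pKₐ(RSH (a thiol)) ≈ 10.5

nitrate > dihydrogen phosphate (H₂PO₄⁻) > N₃⁻ > p-nitrophenoxide (p-O₂N–C₆H₄–O⁻) > a thiolate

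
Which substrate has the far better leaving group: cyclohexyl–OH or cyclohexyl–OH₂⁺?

From cyclohexyl–OH the departing group would be OH⁻ (pKₐ(H₂O) ≈ 15.7). Strong base; essentially never leaves without prior activation.
From cyclohexyl–OH₂⁺ the leaving group is H₂O (pKₐ(H₃O⁺) ≈ -1.7). Neutral; leaves from a protonated alcohol (R–OH₂⁺).
(In practice cyclohexyl–OH₂⁺ is made from cyclohexyl–OH by protonation with strong acid, converting the leaving group from hydroxide to neutral water.)

cyclohexyl–OH₂⁺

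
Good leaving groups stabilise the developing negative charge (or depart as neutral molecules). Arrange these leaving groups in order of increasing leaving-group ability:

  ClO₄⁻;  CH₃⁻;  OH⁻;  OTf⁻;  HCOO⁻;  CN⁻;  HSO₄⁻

CH₃⁻ < OH⁻ < CN⁻ < HCOO⁻ < HSO₄⁻ < ClO₄⁻ < OTf⁻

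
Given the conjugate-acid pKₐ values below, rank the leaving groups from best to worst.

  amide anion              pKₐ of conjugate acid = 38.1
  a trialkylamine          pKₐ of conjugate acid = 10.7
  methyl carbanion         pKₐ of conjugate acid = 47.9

a trialkylamine > amide anion > methyl carbanion

Lower conjugate-acid pKₐ ⇒ weaker base ⇒ better leaving group.
Sorting by the given values: a trialkylamine (10.7), amide anion (38.1), methyl carbanion (47.9).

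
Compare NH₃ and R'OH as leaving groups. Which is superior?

R'OH is the better leaving group.
pKₐ(R'OH₂⁺) ≈ -2.4 versus pKₐ(NH₄⁺) ≈ 9.2: R'OH is the much weaker base.
Neutral; leaves from a protonated ether (an oxonium ion, R–O(H)R'⁺).

R'OH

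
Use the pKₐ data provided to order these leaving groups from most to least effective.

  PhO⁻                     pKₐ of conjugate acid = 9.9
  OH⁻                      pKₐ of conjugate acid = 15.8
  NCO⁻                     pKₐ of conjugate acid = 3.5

Lower conjugate-acid pKₐ ⇒ weaker base ⇒ better leaving group.
Sorting by the given values: NCO⁻ (3.5), PhO⁻ (9.9), OH⁻ (15.8).

NCO⁻ > PhO⁻ > OH⁻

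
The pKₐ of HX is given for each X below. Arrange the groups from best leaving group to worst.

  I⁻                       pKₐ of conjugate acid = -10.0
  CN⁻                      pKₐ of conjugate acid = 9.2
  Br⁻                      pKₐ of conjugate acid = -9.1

I⁻ > Br⁻ > CN⁻

Lower conjugate-acid pKₐ ⇒ weaker base ⇒ better leaving group.
Sorting by the given values: I⁻ (-10.0), Br⁻ (-9.1), CN⁻ (9.2).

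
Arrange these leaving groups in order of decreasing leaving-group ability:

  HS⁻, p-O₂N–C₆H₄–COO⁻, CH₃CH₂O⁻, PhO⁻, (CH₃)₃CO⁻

p-O₂N–C₆H₄–COO⁻ > HS⁻ > PhO⁻ > CH₃CH₂O⁻ > (CH₃)₃CO⁻

Leaving-group ability tracks the stability of the departed species; conjugate-acid pKₐ is the usual yardstick (lower pKₐ → better LG).
p-O₂N–C₆H₄–COO⁻: pKₐ(p-nitrobenzoic acid) ≈ 3.4
HS⁻: pKₐ(H₂S) ≈ 7
PhO⁻: pKₐ(C₆H₅OH (phenol)) ≈ 10
CH₃CH₂O⁻: pKₐ(CH₃CH₂OH) ≈ 16
(CH₃)₃CO⁻: pKₐ(t-BuOH) ≈ 18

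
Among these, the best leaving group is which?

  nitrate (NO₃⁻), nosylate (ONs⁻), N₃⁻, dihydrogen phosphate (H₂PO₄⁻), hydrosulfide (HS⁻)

Leaving-group ability tracks the stability of the departed species; conjugate-acid pKₐ is the usual yardstick (lower pKₐ → better LG).
nosylate (ONs⁻): pKₐ(p-O₂NC₆H₄SO₃H) ≈ -3.5
nitrate (NO₃⁻): pKₐ(HNO₃) ≈ -1.3
dihydrogen phosphate (H₂PO₄⁻): pKₐ(H₃PO₄) ≈ 2.1
N₃⁻: pKₐ(HN₃) ≈ 4.7
hydrosulfide (HS⁻): pKₐ(H₂S) ≈ 7

nosylate (ONs⁻)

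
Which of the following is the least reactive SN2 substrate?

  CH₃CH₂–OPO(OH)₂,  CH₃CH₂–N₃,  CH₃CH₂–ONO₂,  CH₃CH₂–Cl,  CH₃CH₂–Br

CH₃CH₂–N₃

Identical carbon frameworks mean the comparison reduces to leaving-group quality.
The more stable X⁻ (or X) is on its own — i.e. the weaker a base it is — the better a leaving group it makes.
CH₃CH₂–Br loses Br⁻: pKₐ(HBr) ≈ -9
CH₃CH₂–Cl loses Cl⁻: pKₐ(HCl) ≈ -7
CH₃CH₂–ONO₂ loses NO₃⁻: pKₐ(HNO₃) ≈ -1.3
CH₃CH₂–OPO(OH)₂ loses H₂PO₄⁻: pKₐ(H₃PO₄) ≈ 2.1
CH₃CH₂–N₃ loses N₃⁻: pKₐ(HN₃) ≈ 4.7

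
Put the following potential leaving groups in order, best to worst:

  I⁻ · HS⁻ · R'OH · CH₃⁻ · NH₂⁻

I⁻: pKₐ(HI) ≈ -10
R'OH: pKₐ(R'OH₂⁺) ≈ -2.4 — neutral; leaves from a protonated ether (an oxonium ion, R–O(H)R'⁺)
HS⁻: pKₐ(H₂S) ≈ 7 — larger and more polarisable than the oxygen analogue
NH₂⁻: pKₐ(NH₃) ≈ 38
CH₃⁻: pKₐ(CH₄) ≈ 48 — unstabilised carbanion; the worst conceivable leaving group

I⁻ > R'OH > HS⁻ > NH₂⁻ > CH₃⁻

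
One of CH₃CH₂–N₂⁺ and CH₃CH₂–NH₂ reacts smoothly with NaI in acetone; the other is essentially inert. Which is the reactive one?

CH₃CH₂–N₂⁺

From CH₃CH₂–NH₂ the departing group would be NH₂⁻ (pKₐ(NH₃) ≈ 38). Extremely strong base; never a leaving group.
From CH₃CH₂–N₂⁺ the leaving group is N₂ (no meaningful conjugate acid; N₂ departs as an exceptionally stable neutral molecule).
(In practice CH₃CH₂–N₂⁺ is made from CH₃CH₂–NH₂ by diazotisation (NaNO₂ / HCl, 0 °C), generating a diazonium salt that expels N₂.)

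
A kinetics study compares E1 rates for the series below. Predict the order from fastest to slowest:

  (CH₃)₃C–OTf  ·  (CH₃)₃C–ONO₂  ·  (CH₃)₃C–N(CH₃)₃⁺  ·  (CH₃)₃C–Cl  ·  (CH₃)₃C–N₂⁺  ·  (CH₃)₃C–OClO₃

(CH₃)₃C–N₂⁺ > (CH₃)₃C–OTf > (CH₃)₃C–OClO₃ > (CH₃)₃C–Cl > (CH₃)₃C–ONO₂ > (CH₃)₃C–N(CH₃)₃⁺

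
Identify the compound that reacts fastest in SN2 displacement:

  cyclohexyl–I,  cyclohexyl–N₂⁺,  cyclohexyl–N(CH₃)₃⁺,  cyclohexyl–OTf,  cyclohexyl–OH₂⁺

Identical carbon frameworks mean the comparison reduces to leaving-group quality.
Leaving-group ability tracks the stability of the departed species; conjugate-acid pKₐ is the usual yardstick (lower pKₐ → better LG).
cyclohexyl–N₂⁺ loses N₂: no meaningful conjugate acid; N₂ departs as an exceptionally stable neutral molecule
cyclohexyl–OTf loses OTf⁻: pKₐ(CF₃SO₃H (triflic acid)) ≈ -14
cyclohexyl–I loses I⁻: pKₐ(HI) ≈ -10
cyclohexyl–OH₂⁺ loses H₂O: pKₐ(H₃O⁺) ≈ -1.7
cyclohexyl–N(CH₃)₃⁺ loses NR'₃: pKₐ(R'₃NH⁺) ≈ 10.7

cyclohexyl–N₂⁺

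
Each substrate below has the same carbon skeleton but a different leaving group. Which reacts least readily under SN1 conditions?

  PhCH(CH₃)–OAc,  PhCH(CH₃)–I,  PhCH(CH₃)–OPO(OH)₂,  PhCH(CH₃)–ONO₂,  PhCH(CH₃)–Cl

PhCH(CH₃)–OAc

Identical carbon frameworks mean the comparison reduces to leaving-group quality.
Rank by basicity of the departing species: weakest base leaves most easily.
PhCH(CH₃)–I loses I⁻: pKₐ(HI) ≈ -10
PhCH(CH₃)–Cl loses Cl⁻: pKₐ(HCl) ≈ -7
PhCH(CH₃)–ONO₂ loses NO₃⁻: pKₐ(HNO₃) ≈ -1.3
PhCH(CH₃)–OPO(OH)₂ loses H₂PO₄⁻: pKₐ(H₃PO₄) ≈ 2.1
PhCH(CH₃)–OAc loses AcO⁻: pKₐ(CH₃COOH) ≈ 4.8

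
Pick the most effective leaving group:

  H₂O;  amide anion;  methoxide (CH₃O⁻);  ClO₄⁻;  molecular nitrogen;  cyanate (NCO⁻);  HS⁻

molecular nitrogen

Leaving-group ability tracks the stability of the departed species; conjugate-acid pKₐ is the usual yardstick (lower pKₐ → better LG).
molecular nitrogen: no meaningful conjugate acid; N₂ departs as an exceptionally stable neutral molecule
ClO₄⁻: pKₐ(HClO₄) ≈ -10
H₂O: pKₐ(H₃O⁺) ≈ -1.7
cyanate (NCO⁻): pKₐ(HOCN) ≈ 3.5
HS⁻: pKₐ(H₂S) ≈ 7
methoxide (CH₃O⁻): pKₐ(CH₃OH) ≈ 15.5
amide anion: pKₐ(NH₃) ≈ 38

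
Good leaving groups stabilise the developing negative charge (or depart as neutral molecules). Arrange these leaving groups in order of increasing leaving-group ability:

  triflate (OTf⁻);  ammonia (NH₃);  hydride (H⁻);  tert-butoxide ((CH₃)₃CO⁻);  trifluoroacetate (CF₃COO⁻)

hydride (H⁻) < tert-butoxide ((CH₃)₃CO⁻) < ammonia (NH₃) < trifluoroacetate (CF₃COO⁻) < triflate (OTf⁻)

A good leaving group is a weak base: the lower the pKₐ of its conjugate acid, the more readily it departs.
triflate (OTf⁻): pKₐ(CF₃SO₃H (triflic acid)) ≈ -14 — charge spread over three oxygens and a CF₃ group; the premier leaving group in synthesis
trifluoroacetate (CF₃COO⁻): pKₐ(CF₃COOH) ≈ 0.2 — strongly electron-withdrawing CF₃ stabilises the carboxylate
ammonia (NH₃): pKₐ(NH₄⁺) ≈ 9.2
tert-butoxide ((CH₃)₃CO⁻): pKₐ(t-BuOH) ≈ 18
hydride (H⁻): pKₐ(H₂) ≈ 36 — extremely strong base; leaves only in special hydride-transfer contexts
Reversing gives the worst-to-best order requested.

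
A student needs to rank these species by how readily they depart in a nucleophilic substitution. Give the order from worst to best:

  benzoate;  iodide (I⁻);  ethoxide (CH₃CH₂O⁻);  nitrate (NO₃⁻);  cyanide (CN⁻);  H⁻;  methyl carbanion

methyl carbanion < H⁻ < ethoxide (CH₃CH₂O⁻) < cyanide (CN⁻) < benzoate < nitrate (NO₃⁻) < iodide (I⁻)

A good leaving group is a weak base: the lower the pKₐ of its conjugate acid, the more readily it departs.
iodide (I⁻): pKₐ(HI) ≈ -10
nitrate (NO₃⁻): pKₐ(HNO₃) ≈ -1.3
benzoate: pKₐ(C₆H₅COOH) ≈ 4.2
cyanide (CN⁻): pKₐ(HCN) ≈ 9.2
ethoxide (CH₃CH₂O⁻): pKₐ(CH₃CH₂OH) ≈ 16
H⁻: pKₐ(H₂) ≈ 36
methyl carbanion: pKₐ(CH₄) ≈ 48
Listed from poorest to best leaving group as asked.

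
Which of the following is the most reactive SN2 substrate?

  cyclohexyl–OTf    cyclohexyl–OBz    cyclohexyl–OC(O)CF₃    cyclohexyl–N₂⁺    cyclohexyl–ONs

cyclohexyl–N₂⁺

The skeletons are identical, so relative rate is governed entirely by leaving-group ability.
Rank by basicity of the departing species: weakest base leaves most easily.
cyclohexyl–N₂⁺ loses N₂: no meaningful conjugate acid; N₂ departs as an exceptionally stable neutral molecule
cyclohexyl–OTf loses OTf⁻: pKₐ(CF₃SO₃H (triflic acid)) ≈ -14
cyclohexyl–ONs loses ONs⁻: pKₐ(p-O₂NC₆H₄SO₃H) ≈ -3.5
cyclohexyl–OC(O)CF₃ loses CF₃COO⁻: pKₐ(CF₃COOH) ≈ 0.2
cyclohexyl–OBz loses PhCOO⁻: pKₐ(C₆H₅COOH) ≈ 4.2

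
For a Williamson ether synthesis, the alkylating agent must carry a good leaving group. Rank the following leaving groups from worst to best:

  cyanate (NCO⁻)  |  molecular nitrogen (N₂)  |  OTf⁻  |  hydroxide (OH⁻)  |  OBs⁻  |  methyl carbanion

methyl carbanion < hydroxide (OH⁻) < cyanate (NCO⁻) < OBs⁻ < OTf⁻ < molecular nitrogen (N₂)

The more stable X⁻ (or X) is on its own — i.e. the weaker a base it is — the better a leaving group it makes.
molecular nitrogen (N₂): no meaningful conjugate acid; N₂ departs as an exceptionally stable neutral molecule
OTf⁻: pKₐ(CF₃SO₃H (triflic acid)) ≈ -14
OBs⁻: pKₐ(p-BrC₆H₄SO₃H) ≈ -2.8 — arenesulfonate with a p-bromo substituent
cyanate (NCO⁻): pKₐ(HOCN) ≈ 3.5 — resonance between N and O
hydroxide (OH⁻): pKₐ(H₂O) ≈ 15.7
methyl carbanion: pKₐ(CH₄) ≈ 48
Reversing gives the worst-to-best order requested.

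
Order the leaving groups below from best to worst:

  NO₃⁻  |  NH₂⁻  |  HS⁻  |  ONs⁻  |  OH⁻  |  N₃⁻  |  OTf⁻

A good leaving group is a weak base: the lower the pKₐ of its conjugate acid, the more readily it departs.
OTf⁻: pKₐ(CF₃SO₃H (triflic acid)) ≈ -14
ONs⁻: pKₐ(p-O₂NC₆H₄SO₃H) ≈ -3.5
NO₃⁻: pKₐ(HNO₃) ≈ -1.3
N₃⁻: pKₐ(HN₃) ≈ 4.7
HS⁻: pKₐ(H₂S) ≈ 7
OH⁻: pKₐ(H₂O) ≈ 15.7
NH₂⁻: pKₐ(NH₃) ≈ 38

OTf⁻ > ONs⁻ > NO₃⁻ > N₃⁻ > HS⁻ > OH⁻ > NH₂⁻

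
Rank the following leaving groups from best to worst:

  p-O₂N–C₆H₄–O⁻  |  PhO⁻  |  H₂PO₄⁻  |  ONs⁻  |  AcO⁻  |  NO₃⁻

ONs⁻ > NO₃⁻ > H₂PO₄⁻ > AcO⁻ > p-O₂N–C₆H₄–O⁻ > PhO⁻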